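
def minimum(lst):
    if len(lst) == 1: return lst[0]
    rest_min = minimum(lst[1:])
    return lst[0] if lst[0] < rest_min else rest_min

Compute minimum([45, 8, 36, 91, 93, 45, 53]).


minimum([45, 8, 36, 91, 93, 45, 53]): compare 45 with minimum([8, 36, 91, 93, 45, 53])
minimum([8, 36, 91, 93, 45, 53]): compare 8 with minimum([36, 91, 93, 45, 53])
minimum([36, 91, 93, 45, 53]): compare 36 with minimum([91, 93, 45, 53])
minimum([91, 93, 45, 53]): compare 91 with minimum([93, 45, 53])
minimum([93, 45, 53]): compare 93 with minimum([45, 53])
minimum([45, 53]): compare 45 with minimum([53])
minimum([53]) = 53  (base case)
Compare 45 with 53 -> 45
Compare 93 with 45 -> 45
Compare 91 with 45 -> 45
Compare 36 with 45 -> 36
Compare 8 with 36 -> 8
Compare 45 with 8 -> 8

8


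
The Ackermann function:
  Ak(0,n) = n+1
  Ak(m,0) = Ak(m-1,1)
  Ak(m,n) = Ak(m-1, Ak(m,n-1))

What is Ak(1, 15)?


Ak(1, 15) = Ak(0, Ak(1, 14))
  Ak(1, 14) = Ak(0, Ak(1, 13))
    Ak(1, 13) = Ak(0, Ak(1, 12))
      Ak(1, 12) = Ak(0, Ak(1, 11))
        Ak(1, 11) = Ak(0, Ak(1, 10))
          Ak(1, 10) = Ak(0, Ak(1, 9))
          Ak(1, 9) = Ak(0, Ak(1, 8))
          Ak(1, 8) = Ak(0, Ak(1, 7))
          Ak(1, 7) = Ak(0, Ak(1, 6))
          Ak(1, 6) = Ak(0, Ak(1, 5))
          Ak(1, 5) = Ak(0, Ak(1, 4))
          Ak(1, 4) = Ak(0, Ak(1, 3))
          Ak(1, 3) = Ak(0, Ak(1, 2))
          Ak(1, 2) = Ak(0, Ak(1, 1))
          Ak(1, 1) = Ak(0, Ak(1, 0))
          Ak(1, 0) = Ak(0, 1)
          Ak(0, 1) = 2
            = Ak(0, 2)
          Ak(0, 2) = 3
            = Ak(0, 3)
          Ak(0, 3) = 4
            = Ak(0, 4)
          Ak(0, 4) = 5
            = Ak(0, 5)
          Ak(0, 5) = 6
... (trace truncated)
Result: Ak(1, 15) = 17

17


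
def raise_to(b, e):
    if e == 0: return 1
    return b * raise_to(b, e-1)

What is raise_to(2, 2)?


raise_to(2, 2)
= 2 * raise_to(2, 1)
= 2 * 2 * raise_to(2, 0)
= 2 * 2 * 1
= 4

4


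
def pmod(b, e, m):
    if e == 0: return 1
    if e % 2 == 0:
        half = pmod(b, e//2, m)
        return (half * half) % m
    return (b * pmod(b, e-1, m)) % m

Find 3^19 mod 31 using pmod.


pmod(3, 19, 31): e is odd, compute pmod(3, 18, 31)
  pmod(3, 18, 31): e is even, compute pmod(3, 9, 31)
    pmod(3, 9, 31): e is odd, compute pmod(3, 8, 31)
      pmod(3, 8, 31): e is even, compute pmod(3, 4, 31)
        pmod(3, 4, 31): e is even, compute pmod(3, 2, 31)
          pmod(3, 2, 31): e is even, compute pmod(3, 1, 31)
          pmod(3, 1, 31): e is odd, compute pmod(3, 0, 31)
          pmod(3, 0, 31) = 1
          (3 * 1) % 31 = 3
          half=3, (3*3) % 31 = 9
        half=9, (9*9) % 31 = 19
      half=19, (19*19) % 31 = 20
    (3 * 20) % 31 = 29
  half=29, (29*29) % 31 = 4
(3 * 4) % 31 = 12

12


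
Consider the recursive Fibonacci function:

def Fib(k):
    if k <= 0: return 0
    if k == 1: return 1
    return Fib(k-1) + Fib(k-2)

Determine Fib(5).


Computing Fib(5) bottom-up:
Fib(0) = 0
Fib(1) = 1
Fib(2) = Fib(1) + Fib(0) = 1 + 0 = 1
Fib(3) = Fib(2) + Fib(1) = 1 + 1 = 2
Fib(4) = Fib(3) + Fib(2) = 2 + 1 = 3
Fib(5) = Fib(4) + Fib(3) = 3 + 2 = 5

5


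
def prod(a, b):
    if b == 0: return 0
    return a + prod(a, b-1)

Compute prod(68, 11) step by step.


prod(68, 11) = 68 + prod(68, 10)
prod(68, 10) = 68 + prod(68, 9)
prod(68, 9) = 68 + prod(68, 8)
prod(68, 8) = 68 + prod(68, 7)
prod(68, 7) = 68 + prod(68, 6)
prod(68, 6) = 68 + prod(68, 5)
prod(68, 5) = 68 + prod(68, 4)
prod(68, 4) = 68 + prod(68, 3)
prod(68, 3) = 68 + prod(68, 2)
prod(68, 2) = 68 + prod(68, 1)
prod(68, 1) = 68 + prod(68, 0)
prod(68, 0) = 0  (base case)
Total: 68 + 68 + 68 + 68 + 68 + 68 + 68 + 68 + 68 + 68 + 68 + 0 = 748

748


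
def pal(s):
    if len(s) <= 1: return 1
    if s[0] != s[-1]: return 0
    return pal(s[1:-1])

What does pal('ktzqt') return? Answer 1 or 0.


pal('ktzqt'): s[0]='k' != s[-1]='t' -> return 0
Result: 0 (not a palindrome)

0


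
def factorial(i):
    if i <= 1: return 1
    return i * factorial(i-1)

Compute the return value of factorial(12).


factorial(12)
= 12 * factorial(11)
= 12 * 11 * factorial(10)
= 12 * 11 * 10 * factorial(9)
= 12 * 11 * 10 * 9 * factorial(8)
= 12 * 11 * 10 * 9 * 8 * factorial(7)
= 12 * 11 * 10 * 9 * 8 * 7 * factorial(6)
= 12 * 11 * 10 * 9 * 8 * 7 * 6 * factorial(5)
= 12 * 11 * 10 * 9 * 8 * 7 * 6 * 5 * factorial(4)
= 12 * 11 * 10 * 9 * 8 * 7 * 6 * 5 * 4 * factorial(3)
= 12 * 11 * 10 * 9 * 8 * 7 * 6 * 5 * 4 * 3 * factorial(2)
= 12 * 11 * 10 * 9 * 8 * 7 * 6 * 5 * 4 * 3 * 2 * factorial(1)
= 12 * 11 * 10 * 9 * 8 * 7 * 6 * 5 * 4 * 3 * 2 * 1
= 479001600

479001600


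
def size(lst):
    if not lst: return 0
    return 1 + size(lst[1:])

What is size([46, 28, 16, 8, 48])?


size([46, 28, 16, 8, 48]) = 1 + size([28, 16, 8, 48])
size([28, 16, 8, 48]) = 1 + size([16, 8, 48])
size([16, 8, 48]) = 1 + size([8, 48])
size([8, 48]) = 1 + size([48])
size([48]) = 1 + size([])
size([]) = 0  (base case)
Unwinding: 1 + 1 + 1 + 1 + 1 + 0 = 5

5


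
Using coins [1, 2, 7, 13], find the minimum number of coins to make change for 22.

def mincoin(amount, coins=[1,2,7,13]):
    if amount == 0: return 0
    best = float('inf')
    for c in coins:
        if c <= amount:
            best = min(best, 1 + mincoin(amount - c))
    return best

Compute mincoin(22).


Building up with DP:
mincoin(0) = 0
mincoin(1) = min(1+mincoin(0)=1+0=1) = 1
mincoin(2) = min(1+mincoin(1)=1+1=2, 1+mincoin(0)=1+0=1) = 1
mincoin(3) = min(1+mincoin(2)=1+1=2, 1+mincoin(1)=1+1=2) = 2
mincoin(4) = min(1+mincoin(3)=1+2=3, 1+mincoin(2)=1+1=2) = 2
mincoin(5) = min(1+mincoin(4)=1+2=3, 1+mincoin(3)=1+2=3) = 3
mincoin(6) = min(1+mincoin(5)=1+3=4, 1+mincoin(4)=1+2=3) = 3
mincoin(7) = min(1+mincoin(6)=1+3=4, 1+mincoin(5)=1+3=4, 1+mincoin(0)=1+0=1) = 1
mincoin(8) = min(1+mincoin(7)=1+1=2, 1+mincoin(6)=1+3=4, 1+mincoin(1)=1+1=2) = 2
mincoin(9) = min(1+mincoin(8)=1+2=3, 1+mincoin(7)=1+1=2, 1+mincoin(2)=1+1=2) = 2
mincoin(10) = min(1+mincoin(9)=1+2=3, 1+mincoin(8)=1+2=3, 1+mincoin(3)=1+2=3) = 3
mincoin(11) = min(1+mincoin(10)=1+3=4, 1+mincoin(9)=1+2=3, 1+mincoin(4)=1+2=3) = 3
mincoin(12) = min(1+mincoin(11)=1+3=4, 1+mincoin(10)=1+3=4, 1+mincoin(5)=1+3=4) = 4
mincoin(13) = min(1+mincoin(12)=1+4=5, 1+mincoin(11)=1+3=4, 1+mincoin(6)=1+3=4, 1+mincoin(0)=1+0=1) = 1
mincoin(14) = min(1+mincoin(13)=1+1=2, 1+mincoin(12)=1+4=5, 1+mincoin(7)=1+1=2, 1+mincoin(1)=1+1=2) = 2
mincoin(15) = min(1+mincoin(14)=1+2=3, 1+mincoin(13)=1+1=2, 1+mincoin(8)=1+2=3, 1+mincoin(2)=1+1=2) = 2
mincoin(16) = min(1+mincoin(15)=1+2=3, 1+mincoin(14)=1+2=3, 1+mincoin(9)=1+2=3, 1+mincoin(3)=1+2=3) = 3
mincoin(17) = min(1+mincoin(16)=1+3=4, 1+mincoin(15)=1+2=3, 1+mincoin(10)=1+3=4, 1+mincoin(4)=1+2=3) = 3
mincoin(18) = min(1+mincoin(17)=1+3=4, 1+mincoin(16)=1+3=4, 1+mincoin(11)=1+3=4, 1+mincoin(5)=1+3=4) = 4
mincoin(19) = min(1+mincoin(18)=1+4=5, 1+mincoin(17)=1+3=4, 1+mincoin(12)=1+4=5, 1+mincoin(6)=1+3=4) = 4
mincoin(20) = min(1+mincoin(19)=1+4=5, 1+mincoin(18)=1+4=5, 1+mincoin(13)=1+1=2, 1+mincoin(7)=1+1=2) = 2
mincoin(21) = min(1+mincoin(20)=1+2=3, 1+mincoin(19)=1+4=5, 1+mincoin(14)=1+2=3, 1+mincoin(8)=1+2=3) = 3
mincoin(22) = min(1+mincoin(21)=1+3=4, 1+mincoin(20)=1+2=3, 1+mincoin(15)=1+2=3, 1+mincoin(9)=1+2=3) = 3

3


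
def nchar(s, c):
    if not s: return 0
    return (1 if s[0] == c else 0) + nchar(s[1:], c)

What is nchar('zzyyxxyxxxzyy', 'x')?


s[0]='z' != 'x' -> 0
s[0]='z' != 'x' -> 0
s[0]='y' != 'x' -> 0
s[0]='y' != 'x' -> 0
s[0]='x' == 'x' -> 1
s[0]='x' == 'x' -> 1
s[0]='y' != 'x' -> 0
s[0]='x' == 'x' -> 1
s[0]='x' == 'x' -> 1
s[0]='x' == 'x' -> 1
s[0]='z' != 'x' -> 0
s[0]='y' != 'x' -> 0
s[0]='y' != 'x' -> 0
Sum: 0 + 0 + 0 + 0 + 1 + 1 + 0 + 1 + 1 + 1 + 0 + 0 + 0 = 5

5


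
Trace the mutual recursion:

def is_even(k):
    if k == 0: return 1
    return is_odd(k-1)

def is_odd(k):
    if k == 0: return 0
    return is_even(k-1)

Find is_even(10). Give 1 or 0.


is_even(10) = is_odd(9)
is_odd(9) = is_even(8)
is_even(8) = is_odd(7)
is_odd(7) = is_even(6)
is_even(6) = is_odd(5)
is_odd(5) = is_even(4)
is_even(4) = is_odd(3)
is_odd(3) = is_even(2)
is_even(2) = is_odd(1)
is_odd(1) = is_even(0)
is_even(0) = 1  (base case)
Result: 1

1


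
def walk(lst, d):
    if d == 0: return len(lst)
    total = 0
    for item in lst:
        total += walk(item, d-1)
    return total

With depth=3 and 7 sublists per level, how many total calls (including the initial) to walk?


At depth 0 (root): 1 call
At depth 1: each of 1 parents calls walk on 7 children = 7 calls
At depth 2: each of 7 parents calls walk on 7 children = 49 calls
At depth 3: each of 49 parents calls walk on 7 children = 343 calls
Total: 1 + 7 + 49 + 343 = 400

400


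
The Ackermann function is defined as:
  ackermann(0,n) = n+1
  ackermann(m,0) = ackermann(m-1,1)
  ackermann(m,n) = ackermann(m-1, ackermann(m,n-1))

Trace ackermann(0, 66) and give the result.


ackermann(0, 66) = 67
Result: ackermann(0, 66) = 67

67


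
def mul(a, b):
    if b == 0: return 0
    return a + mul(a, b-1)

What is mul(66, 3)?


mul(66, 3) = 66 + mul(66, 2)
mul(66, 2) = 66 + mul(66, 1)
mul(66, 1) = 66 + mul(66, 0)
mul(66, 0) = 0  (base case)
Total: 66 + 66 + 66 + 0 = 198

198


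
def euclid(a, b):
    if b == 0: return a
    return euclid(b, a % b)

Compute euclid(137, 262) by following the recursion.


euclid(137, 262) = euclid(262, 137)
euclid(262, 137) = euclid(137, 125)
euclid(137, 125) = euclid(125, 12)
euclid(125, 12) = euclid(12, 5)
euclid(12, 5) = euclid(5, 2)
euclid(5, 2) = euclid(2, 1)
euclid(2, 1) = euclid(1, 0)
euclid(1, 0) = 1  (base case)

1


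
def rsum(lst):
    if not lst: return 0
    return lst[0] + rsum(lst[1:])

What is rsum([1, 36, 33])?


rsum([1, 36, 33]) = 1 + rsum([36, 33])
rsum([36, 33]) = 36 + rsum([33])
rsum([33]) = 33 + rsum([])
rsum([]) = 0  (base case)
Total: 1 + 36 + 33 + 0 = 70

70


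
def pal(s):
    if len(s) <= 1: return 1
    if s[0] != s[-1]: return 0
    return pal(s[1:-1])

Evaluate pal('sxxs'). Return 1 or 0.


pal('sxxs'): s[0]='s' == s[-1]='s' -> check pal('xx')
pal('xx'): s[0]='x' == s[-1]='x' -> check pal('')
pal(''): len <= 1 -> return 1  (base case)
Result: 1 (palindrome)

1


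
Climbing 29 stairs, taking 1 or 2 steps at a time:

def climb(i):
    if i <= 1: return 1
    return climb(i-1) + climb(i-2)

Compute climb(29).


Building up from base cases:
climb(0) = 1
climb(1) = 1
climb(2) = climb(1) + climb(0) = 1 + 1 = 2
climb(3) = climb(2) + climb(1) = 2 + 1 = 3
climb(4) = climb(3) + climb(2) = 3 + 2 = 5
climb(5) = climb(4) + climb(3) = 5 + 3 = 8
climb(6) = climb(5) + climb(4) = 8 + 5 = 13
climb(7) = climb(6) + climb(5) = 13 + 8 = 21
climb(8) = climb(7) + climb(6) = 21 + 13 = 34
climb(9) = climb(8) + climb(7) = 34 + 21 = 55
climb(10) = climb(9) + climb(8) = 55 + 34 = 89
climb(11) = climb(10) + climb(9) = 89 + 55 = 144
climb(12) = climb(11) + climb(10) = 144 + 89 = 233
climb(13) = climb(12) + climb(11) = 233 + 144 = 377
climb(14) = climb(13) + climb(12) = 377 + 233 = 610
climb(15) = climb(14) + climb(13) = 610 + 377 = 987
climb(16) = climb(15) + climb(14) = 987 + 610 = 1597
climb(17) = climb(16) + climb(15) = 1597 + 987 = 2584
climb(18) = climb(17) + climb(16) = 2584 + 1597 = 4181
climb(19) = climb(18) + climb(17) = 4181 + 2584 = 6765
climb(20) = climb(19) + climb(18) = 6765 + 4181 = 10946
climb(21) = climb(20) + climb(19) = 10946 + 6765 = 17711
climb(22) = climb(21) + climb(20) = 17711 + 10946 = 28657
climb(23) = climb(22) + climb(21) = 28657 + 17711 = 46368
climb(24) = climb(23) + climb(22) = 46368 + 28657 = 75025
climb(25) = climb(24) + climb(23) = 75025 + 46368 = 121393
climb(26) = climb(25) + climb(24) = 121393 + 75025 = 196418
climb(27) = climb(26) + climb(25) = 196418 + 121393 = 317811
climb(28) = climb(27) + climb(26) = 317811 + 196418 = 514229
climb(29) = climb(28) + climb(27) = 514229 + 317811 = 832040

832040


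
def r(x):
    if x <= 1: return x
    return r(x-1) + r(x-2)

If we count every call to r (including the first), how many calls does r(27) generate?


Let C(n) = total calls for r(n)
C(0) = 1, C(1) = 1
C(2) = 1 + C(1) + C(0) = 1 + 1 + 1 = 3
C(3) = 1 + C(2) + C(1) = 1 + 3 + 1 = 5
C(4) = 1 + C(3) + C(2) = 1 + 5 + 3 = 9
C(5) = 1 + C(4) + C(3) = 1 + 9 + 5 = 15
C(6) = 1 + C(5) + C(4) = 1 + 15 + 9 = 25
C(7) = 1 + C(6) + C(5) = 1 + 25 + 15 = 41
C(8) = 1 + C(7) + C(6) = 1 + 41 + 25 = 67
C(9) = 1 + C(8) + C(7) = 1 + 67 + 41 = 109
C(10) = 1 + C(9) + C(8) = 1 + 109 + 67 = 177
C(11) = 1 + C(10) + C(9) = 1 + 177 + 109 = 287
C(12) = 1 + C(11) + C(10) = 1 + 287 + 177 = 465
C(13) = 1 + C(12) + C(11) = 1 + 465 + 287 = 753
C(14) = 1 + C(13) + C(12) = 1 + 753 + 465 = 1219
C(15) = 1 + C(14) + C(13) = 1 + 1219 + 753 = 1973
C(16) = 1 + C(15) + C(14) = 1 + 1973 + 1219 = 3193
C(17) = 1 + C(16) + C(15) = 1 + 3193 + 1973 = 5167
C(18) = 1 + C(17) + C(16) = 1 + 5167 + 3193 = 8361
C(19) = 1 + C(18) + C(17) = 1 + 8361 + 5167 = 13529
C(20) = 1 + C(19) + C(18) = 1 + 13529 + 8361 = 21891
C(21) = 1 + C(20) + C(19) = 1 + 21891 + 13529 = 35421
C(22) = 1 + C(21) + C(20) = 1 + 35421 + 21891 = 57313
C(23) = 1 + C(22) + C(21) = 1 + 57313 + 35421 = 92735
C(24) = 1 + C(23) + C(22) = 1 + 92735 + 57313 = 150049
C(25) = 1 + C(24) + C(23) = 1 + 150049 + 92735 = 242785
C(26) = 1 + C(25) + C(24) = 1 + 242785 + 150049 = 392835
C(27) = 1 + C(26) + C(25) = 1 + 392835 + 242785 = 635621

635621


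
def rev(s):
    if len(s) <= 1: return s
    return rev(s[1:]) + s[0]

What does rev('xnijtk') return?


rev('xnijtk') = rev('nijtk') + 'x'
rev('nijtk') = rev('ijtk') + 'n'
rev('ijtk') = rev('jtk') + 'i'
rev('jtk') = rev('tk') + 'j'
rev('tk') = rev('k') + 't'
rev('k') = 'k'  (base case)
Concatenating: 'k' + 't' + 'j' + 'i' + 'n' + 'x' = 'ktjinx'

ktjinx


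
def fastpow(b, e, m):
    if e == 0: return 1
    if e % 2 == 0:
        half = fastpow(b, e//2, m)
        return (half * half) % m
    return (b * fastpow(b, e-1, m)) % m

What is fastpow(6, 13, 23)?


fastpow(6, 13, 23): e is odd, compute fastpow(6, 12, 23)
  fastpow(6, 12, 23): e is even, compute fastpow(6, 6, 23)
    fastpow(6, 6, 23): e is even, compute fastpow(6, 3, 23)
      fastpow(6, 3, 23): e is odd, compute fastpow(6, 2, 23)
        fastpow(6, 2, 23): e is even, compute fastpow(6, 1, 23)
          fastpow(6, 1, 23): e is odd, compute fastpow(6, 0, 23)
          fastpow(6, 0, 23) = 1
          (6 * 1) % 23 = 6
        half=6, (6*6) % 23 = 13
      (6 * 13) % 23 = 9
    half=9, (9*9) % 23 = 12
  half=12, (12*12) % 23 = 6
(6 * 6) % 23 = 13

13


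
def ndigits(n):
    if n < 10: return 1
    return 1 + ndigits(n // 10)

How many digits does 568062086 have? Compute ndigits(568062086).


ndigits(568062086) = 1 + ndigits(56806208)
ndigits(56806208) = 1 + ndigits(5680620)
ndigits(5680620) = 1 + ndigits(568062)
ndigits(568062) = 1 + ndigits(56806)
ndigits(56806) = 1 + ndigits(5680)
ndigits(5680) = 1 + ndigits(568)
ndigits(568) = 1 + ndigits(56)
ndigits(56) = 1 + ndigits(5)
ndigits(5) = 1  (base case: 5 < 10)
Unwinding: 1 + 1 + 1 + 1 + 1 + 1 + 1 + 1 + 1 = 9

9


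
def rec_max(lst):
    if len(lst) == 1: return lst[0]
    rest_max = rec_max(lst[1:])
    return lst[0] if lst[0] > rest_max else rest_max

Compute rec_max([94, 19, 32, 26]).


rec_max([94, 19, 32, 26]): compare 94 with rec_max([19, 32, 26])
rec_max([19, 32, 26]): compare 19 with rec_max([32, 26])
rec_max([32, 26]): compare 32 with rec_max([26])
rec_max([26]) = 26  (base case)
Compare 32 with 26 -> 32
Compare 19 with 32 -> 32
Compare 94 with 32 -> 94

94


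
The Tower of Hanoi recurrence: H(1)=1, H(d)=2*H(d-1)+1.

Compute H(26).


H(26) = 2 * H(25) + 1
H(25) = 2 * H(24) + 1
H(24) = 2 * H(23) + 1
H(23) = 2 * H(22) + 1
H(22) = 2 * H(21) + 1
H(21) = 2 * H(20) + 1
H(20) = 2 * H(19) + 1
H(19) = 2 * H(18) + 1
H(18) = 2 * H(17) + 1
H(17) = 2 * H(16) + 1
H(16) = 2 * H(15) + 1
H(15) = 2 * H(14) + 1
H(14) = 2 * H(13) + 1
H(13) = 2 * H(12) + 1
H(12) = 2 * H(11) + 1
H(11) = 2 * H(10) + 1
H(10) = 2 * H(9) + 1
H(9) = 2 * H(8) + 1
H(8) = 2 * H(7) + 1
H(7) = 2 * H(6) + 1
H(6) = 2 * H(5) + 1
H(5) = 2 * H(4) + 1
H(4) = 2 * H(3) + 1
H(3) = 2 * H(2) + 1
H(2) = 2 * H(1) + 1
H(1) = 1  (base case)
H(2) = 2 * 1 + 1 = 3
H(3) = 2 * 3 + 1 = 7
H(4) = 2 * 7 + 1 = 15
H(5) = 2 * 15 + 1 = 31
H(6) = 2 * 31 + 1 = 63
H(7) = 2 * 63 + 1 = 127
H(8) = 2 * 127 + 1 = 255
H(9) = 2 * 255 + 1 = 511
H(10) = 2 * 511 + 1 = 1023
H(11) = 2 * 1023 + 1 = 2047
H(12) = 2 * 2047 + 1 = 4095
H(13) = 2 * 4095 + 1 = 8191
H(14) = 2 * 8191 + 1 = 16383
H(15) = 2 * 16383 + 1 = 32767
H(16) = 2 * 32767 + 1 = 65535
H(17) = 2 * 65535 + 1 = 131071
H(18) = 2 * 131071 + 1 = 262143
H(19) = 2 * 262143 + 1 = 524287
H(20) = 2 * 524287 + 1 = 1048575
H(21) = 2 * 1048575 + 1 = 2097151
H(22) = 2 * 2097151 + 1 = 4194303
H(23) = 2 * 4194303 + 1 = 8388607
H(24) = 2 * 8388607 + 1 = 16777215
H(25) = 2 * 16777215 + 1 = 33554431
H(26) = 2 * 33554431 + 1 = 67108863

67108863


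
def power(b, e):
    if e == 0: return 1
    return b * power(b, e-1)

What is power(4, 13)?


power(4, 13)
= 4 * power(4, 12)
= 4 * 4 * power(4, 11)
= 4 * 4 * 4 * power(4, 10)
= 4 * 4 * 4 * 4 * power(4, 9)
= 4 * 4 * 4 * 4 * 4 * power(4, 8)
= 4 * 4 * 4 * 4 * 4 * 4 * power(4, 7)
= 4 * 4 * 4 * 4 * 4 * 4 * 4 * power(4, 6)
= 4 * 4 * 4 * 4 * 4 * 4 * 4 * 4 * power(4, 5)
= 4 * 4 * 4 * 4 * 4 * 4 * 4 * 4 * 4 * power(4, 4)
= 4 * 4 * 4 * 4 * 4 * 4 * 4 * 4 * 4 * 4 * power(4, 3)
= 4 * 4 * 4 * 4 * 4 * 4 * 4 * 4 * 4 * 4 * 4 * power(4, 2)
= 4 * 4 * 4 * 4 * 4 * 4 * 4 * 4 * 4 * 4 * 4 * 4 * power(4, 1)
= 4 * 4 * 4 * 4 * 4 * 4 * 4 * 4 * 4 * 4 * 4 * 4 * 4 * power(4, 0)
= 4 * 4 * 4 * 4 * 4 * 4 * 4 * 4 * 4 * 4 * 4 * 4 * 4 * 1
= 67108864

67108864


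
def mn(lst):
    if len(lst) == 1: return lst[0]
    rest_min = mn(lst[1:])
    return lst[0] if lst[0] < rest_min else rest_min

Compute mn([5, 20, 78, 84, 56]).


mn([5, 20, 78, 84, 56]): compare 5 with mn([20, 78, 84, 56])
mn([20, 78, 84, 56]): compare 20 with mn([78, 84, 56])
mn([78, 84, 56]): compare 78 with mn([84, 56])
mn([84, 56]): compare 84 with mn([56])
mn([56]) = 56  (base case)
Compare 84 with 56 -> 56
Compare 78 with 56 -> 56
Compare 20 with 56 -> 20
Compare 5 with 20 -> 5

5


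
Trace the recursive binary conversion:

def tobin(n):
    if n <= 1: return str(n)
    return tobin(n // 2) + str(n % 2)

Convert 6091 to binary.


tobin(6091) = tobin(3045) + '1'
tobin(3045) = tobin(1522) + '1'
tobin(1522) = tobin(761) + '0'
tobin(761) = tobin(380) + '1'
tobin(380) = tobin(190) + '0'
tobin(190) = tobin(95) + '0'
tobin(95) = tobin(47) + '1'
tobin(47) = tobin(23) + '1'
tobin(23) = tobin(11) + '1'
tobin(11) = tobin(5) + '1'
tobin(5) = tobin(2) + '1'
tobin(2) = tobin(1) + '0'
tobin(1) = '1'  (base case)
Concatenating: '1' + '0' + '1' + '1' + '1' + '1' + '1' + '0' + '0' + '1' + '0' + '1' + '1' = '1011111001011'

1011111001011


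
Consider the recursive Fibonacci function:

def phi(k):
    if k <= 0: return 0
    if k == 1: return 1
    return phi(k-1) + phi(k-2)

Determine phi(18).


Computing phi(18) bottom-up:
phi(0) = 0
phi(1) = 1
phi(2) = phi(1) + phi(0) = 1 + 0 = 1
phi(3) = phi(2) + phi(1) = 1 + 1 = 2
phi(4) = phi(3) + phi(2) = 2 + 1 = 3
phi(5) = phi(4) + phi(3) = 3 + 2 = 5
phi(6) = phi(5) + phi(4) = 5 + 3 = 8
phi(7) = phi(6) + phi(5) = 8 + 5 = 13
phi(8) = phi(7) + phi(6) = 13 + 8 = 21
phi(9) = phi(8) + phi(7) = 21 + 13 = 34
phi(10) = phi(9) + phi(8) = 34 + 21 = 55
phi(11) = phi(10) + phi(9) = 55 + 34 = 89
phi(12) = phi(11) + phi(10) = 89 + 55 = 144
phi(13) = phi(12) + phi(11) = 144 + 89 = 233
phi(14) = phi(13) + phi(12) = 233 + 144 = 377
phi(15) = phi(14) + phi(13) = 377 + 233 = 610
phi(16) = phi(15) + phi(14) = 610 + 377 = 987
phi(17) = phi(16) + phi(15) = 987 + 610 = 1597
phi(18) = phi(17) + phi(16) = 1597 + 987 = 2584

2584


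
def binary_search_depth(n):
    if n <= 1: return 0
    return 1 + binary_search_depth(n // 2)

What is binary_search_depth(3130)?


3130 / 2 = 1565
1565 / 2 = 782
782 / 2 = 391
391 / 2 = 195
195 / 2 = 97
97 / 2 = 48
48 / 2 = 24
24 / 2 = 12
12 / 2 = 6
6 / 2 = 3
3 / 2 = 1
Reached 1 after 11 halvings

11


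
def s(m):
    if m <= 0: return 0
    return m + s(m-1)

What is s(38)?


s(38)
= 38 + 37 + 36 + 35 + 34 + 33 + 32 + 31 + 30 + 29 + 28 + 27 + 26 + 25 + 24 + 23 + 22 + 21 + 20 + 19 + 18 + 17 + 16 + 15 + 14 + 13 + 12 + 11 + 10 + 9 + 8 + 7 + 6 + 5 + 4 + 3 + 2 + 1 + s(0)
= 38 + 37 + 36 + 35 + 34 + 33 + 32 + 31 + 30 + 29 + 28 + 27 + 26 + 25 + 24 + 23 + 22 + 21 + 20 + 19 + 18 + 17 + 16 + 15 + 14 + 13 + 12 + 11 + 10 + 9 + 8 + 7 + 6 + 5 + 4 + 3 + 2 + 1 + 0
= 741

741


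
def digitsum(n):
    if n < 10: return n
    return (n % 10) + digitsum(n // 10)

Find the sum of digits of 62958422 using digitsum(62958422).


digitsum(62958422) = 2 + digitsum(6295842)
digitsum(6295842) = 2 + digitsum(629584)
digitsum(629584) = 4 + digitsum(62958)
digitsum(62958) = 8 + digitsum(6295)
digitsum(6295) = 5 + digitsum(629)
digitsum(629) = 9 + digitsum(62)
digitsum(62) = 2 + digitsum(6)
digitsum(6) = 6  (base case)
Total: 2 + 2 + 4 + 8 + 5 + 9 + 2 + 6 = 38

38


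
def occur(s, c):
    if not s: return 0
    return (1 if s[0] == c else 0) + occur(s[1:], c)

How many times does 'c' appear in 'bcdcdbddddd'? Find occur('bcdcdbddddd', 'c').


s[0]='b' != 'c' -> 0
s[0]='c' == 'c' -> 1
s[0]='d' != 'c' -> 0
s[0]='c' == 'c' -> 1
s[0]='d' != 'c' -> 0
s[0]='b' != 'c' -> 0
s[0]='d' != 'c' -> 0
s[0]='d' != 'c' -> 0
s[0]='d' != 'c' -> 0
s[0]='d' != 'c' -> 0
s[0]='d' != 'c' -> 0
Sum: 0 + 1 + 0 + 1 + 0 + 0 + 0 + 0 + 0 + 0 + 0 = 2

2


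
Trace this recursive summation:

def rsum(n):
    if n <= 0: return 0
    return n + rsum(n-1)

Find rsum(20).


rsum(20)
= 20 + 19 + 18 + 17 + 16 + 15 + 14 + 13 + 12 + 11 + 10 + 9 + 8 + 7 + 6 + 5 + 4 + 3 + 2 + 1 + rsum(0)
= 20 + 19 + 18 + 17 + 16 + 15 + 14 + 13 + 12 + 11 + 10 + 9 + 8 + 7 + 6 + 5 + 4 + 3 + 2 + 1 + 0
= 210

210


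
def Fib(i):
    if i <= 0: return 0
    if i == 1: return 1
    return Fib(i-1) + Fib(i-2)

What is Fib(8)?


Computing Fib(8) bottom-up:
Fib(0) = 0
Fib(1) = 1
Fib(2) = Fib(1) + Fib(0) = 1 + 0 = 1
Fib(3) = Fib(2) + Fib(1) = 1 + 1 = 2
Fib(4) = Fib(3) + Fib(2) = 2 + 1 = 3
Fib(5) = Fib(4) + Fib(3) = 3 + 2 = 5
Fib(6) = Fib(5) + Fib(4) = 5 + 3 = 8
Fib(7) = Fib(6) + Fib(5) = 8 + 5 = 13
Fib(8) = Fib(7) + Fib(6) = 13 + 8 = 21

21


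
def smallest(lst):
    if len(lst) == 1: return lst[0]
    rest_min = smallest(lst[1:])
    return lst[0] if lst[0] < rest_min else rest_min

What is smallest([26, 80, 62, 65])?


smallest([26, 80, 62, 65]): compare 26 with smallest([80, 62, 65])
smallest([80, 62, 65]): compare 80 with smallest([62, 65])
smallest([62, 65]): compare 62 with smallest([65])
smallest([65]) = 65  (base case)
Compare 62 with 65 -> 62
Compare 80 with 62 -> 62
Compare 26 with 62 -> 26

26


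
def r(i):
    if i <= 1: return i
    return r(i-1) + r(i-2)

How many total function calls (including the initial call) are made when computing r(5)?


Let C(n) = total calls for r(n)
C(0) = 1, C(1) = 1
C(2) = 1 + C(1) + C(0) = 1 + 1 + 1 = 3
C(3) = 1 + C(2) + C(1) = 1 + 3 + 1 = 5
C(4) = 1 + C(3) + C(2) = 1 + 5 + 3 = 9
C(5) = 1 + C(4) + C(3) = 1 + 9 + 5 = 15

15


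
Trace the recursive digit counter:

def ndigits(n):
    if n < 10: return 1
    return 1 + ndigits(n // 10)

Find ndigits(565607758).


ndigits(565607758) = 1 + ndigits(56560775)
ndigits(56560775) = 1 + ndigits(5656077)
ndigits(5656077) = 1 + ndigits(565607)
ndigits(565607) = 1 + ndigits(56560)
ndigits(56560) = 1 + ndigits(5656)
ndigits(5656) = 1 + ndigits(565)
ndigits(565) = 1 + ndigits(56)
ndigits(56) = 1 + ndigits(5)
ndigits(5) = 1  (base case: 5 < 10)
Unwinding: 1 + 1 + 1 + 1 + 1 + 1 + 1 + 1 + 1 = 9

9


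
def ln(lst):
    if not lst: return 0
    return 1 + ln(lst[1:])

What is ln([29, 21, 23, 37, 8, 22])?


ln([29, 21, 23, 37, 8, 22]) = 1 + ln([21, 23, 37, 8, 22])
ln([21, 23, 37, 8, 22]) = 1 + ln([23, 37, 8, 22])
ln([23, 37, 8, 22]) = 1 + ln([37, 8, 22])
ln([37, 8, 22]) = 1 + ln([8, 22])
ln([8, 22]) = 1 + ln([22])
ln([22]) = 1 + ln([])
ln([]) = 0  (base case)
Unwinding: 1 + 1 + 1 + 1 + 1 + 1 + 0 = 6

6


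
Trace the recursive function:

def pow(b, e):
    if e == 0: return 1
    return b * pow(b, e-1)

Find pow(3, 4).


pow(3, 4)
= 3 * pow(3, 3)
= 3 * 3 * pow(3, 2)
= 3 * 3 * 3 * pow(3, 1)
= 3 * 3 * 3 * 3 * pow(3, 0)
= 3 * 3 * 3 * 3 * 1
= 81

81


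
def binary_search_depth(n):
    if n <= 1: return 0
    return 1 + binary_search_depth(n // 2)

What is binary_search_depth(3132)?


3132 / 2 = 1566
1566 / 2 = 783
783 / 2 = 391
391 / 2 = 195
195 / 2 = 97
97 / 2 = 48
48 / 2 = 24
24 / 2 = 12
12 / 2 = 6
6 / 2 = 3
3 / 2 = 1
Reached 1 after 11 halvings

11


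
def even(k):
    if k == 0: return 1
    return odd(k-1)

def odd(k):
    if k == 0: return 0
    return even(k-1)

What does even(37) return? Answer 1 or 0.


even(37) = odd(36)
odd(36) = even(35)
even(35) = odd(34)
odd(34) = even(33)
even(33) = odd(32)
odd(32) = even(31)
even(31) = odd(30)
odd(30) = even(29)
even(29) = odd(28)
odd(28) = even(27)
even(27) = odd(26)
odd(26) = even(25)
even(25) = odd(24)
odd(24) = even(23)
even(23) = odd(22)
odd(22) = even(21)
even(21) = odd(20)
odd(20) = even(19)
even(19) = odd(18)
odd(18) = even(17)
even(17) = odd(16)
odd(16) = even(15)
even(15) = odd(14)
odd(14) = even(13)
even(13) = odd(12)
odd(12) = even(11)
even(11) = odd(10)
odd(10) = even(9)
even(9) = odd(8)
odd(8) = even(7)
even(7) = odd(6)
odd(6) = even(5)
even(5) = odd(4)
odd(4) = even(3)
even(3) = odd(2)
odd(2) = even(1)
even(1) = odd(0)
odd(0) = 0  (base case)
Result: 0

0


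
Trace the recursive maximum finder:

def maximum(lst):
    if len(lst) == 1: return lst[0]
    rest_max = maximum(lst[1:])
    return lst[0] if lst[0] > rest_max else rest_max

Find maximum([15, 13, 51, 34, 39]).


maximum([15, 13, 51, 34, 39]): compare 15 with maximum([13, 51, 34, 39])
maximum([13, 51, 34, 39]): compare 13 with maximum([51, 34, 39])
maximum([51, 34, 39]): compare 51 with maximum([34, 39])
maximum([34, 39]): compare 34 with maximum([39])
maximum([39]) = 39  (base case)
Compare 34 with 39 -> 39
Compare 51 with 39 -> 51
Compare 13 with 51 -> 51
Compare 15 with 51 -> 51

51


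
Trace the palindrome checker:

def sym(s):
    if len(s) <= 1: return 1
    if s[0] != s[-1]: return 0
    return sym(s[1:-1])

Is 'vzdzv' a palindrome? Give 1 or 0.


sym('vzdzv'): s[0]='v' == s[-1]='v' -> check sym('zdz')
sym('zdz'): s[0]='z' == s[-1]='z' -> check sym('d')
sym('d'): len <= 1 -> return 1  (base case)
Result: 1 (palindrome)

1


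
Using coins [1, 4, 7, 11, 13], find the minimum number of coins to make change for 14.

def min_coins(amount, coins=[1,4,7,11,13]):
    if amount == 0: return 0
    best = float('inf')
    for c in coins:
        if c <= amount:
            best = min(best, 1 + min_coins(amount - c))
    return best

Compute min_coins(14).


Building up with DP:
min_coins(0) = 0
min_coins(1) = min(1+min_coins(0)=1+0=1) = 1
min_coins(2) = min(1+min_coins(1)=1+1=2) = 2
min_coins(3) = min(1+min_coins(2)=1+2=3) = 3
min_coins(4) = min(1+min_coins(3)=1+3=4, 1+min_coins(0)=1+0=1) = 1
min_coins(5) = min(1+min_coins(4)=1+1=2, 1+min_coins(1)=1+1=2) = 2
min_coins(6) = min(1+min_coins(5)=1+2=3, 1+min_coins(2)=1+2=3) = 3
min_coins(7) = min(1+min_coins(6)=1+3=4, 1+min_coins(3)=1+3=4, 1+min_coins(0)=1+0=1) = 1
min_coins(8) = min(1+min_coins(7)=1+1=2, 1+min_coins(4)=1+1=2, 1+min_coins(1)=1+1=2) = 2
min_coins(9) = min(1+min_coins(8)=1+2=3, 1+min_coins(5)=1+2=3, 1+min_coins(2)=1+2=3) = 3
min_coins(10) = min(1+min_coins(9)=1+3=4, 1+min_coins(6)=1+3=4, 1+min_coins(3)=1+3=4) = 4
min_coins(11) = min(1+min_coins(10)=1+4=5, 1+min_coins(7)=1+1=2, 1+min_coins(4)=1+1=2, 1+min_coins(0)=1+0=1) = 1
min_coins(12) = min(1+min_coins(11)=1+1=2, 1+min_coins(8)=1+2=3, 1+min_coins(5)=1+2=3, 1+min_coins(1)=1+1=2) = 2
min_coins(13) = min(1+min_coins(12)=1+2=3, 1+min_coins(9)=1+3=4, 1+min_coins(6)=1+3=4, 1+min_coins(2)=1+2=3, 1+min_coins(0)=1+0=1) = 1
min_coins(14) = min(1+min_coins(13)=1+1=2, 1+min_coins(10)=1+4=5, 1+min_coins(7)=1+1=2, 1+min_coins(3)=1+3=4, 1+min_coins(1)=1+1=2) = 2

2


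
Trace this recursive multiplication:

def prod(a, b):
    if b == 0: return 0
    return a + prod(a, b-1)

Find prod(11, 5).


prod(11, 5) = 11 + prod(11, 4)
prod(11, 4) = 11 + prod(11, 3)
prod(11, 3) = 11 + prod(11, 2)
prod(11, 2) = 11 + prod(11, 1)
prod(11, 1) = 11 + prod(11, 0)
prod(11, 0) = 0  (base case)
Total: 11 + 11 + 11 + 11 + 11 + 0 = 55

55


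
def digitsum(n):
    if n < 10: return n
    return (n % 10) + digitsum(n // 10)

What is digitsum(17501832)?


digitsum(17501832) = 2 + digitsum(1750183)
digitsum(1750183) = 3 + digitsum(175018)
digitsum(175018) = 8 + digitsum(17501)
digitsum(17501) = 1 + digitsum(1750)
digitsum(1750) = 0 + digitsum(175)
digitsum(175) = 5 + digitsum(17)
digitsum(17) = 7 + digitsum(1)
digitsum(1) = 1  (base case)
Total: 2 + 3 + 8 + 1 + 0 + 5 + 7 + 1 = 27

27


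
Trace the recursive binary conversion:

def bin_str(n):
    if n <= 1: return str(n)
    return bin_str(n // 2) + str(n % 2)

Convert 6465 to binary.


bin_str(6465) = bin_str(3232) + '1'
bin_str(3232) = bin_str(1616) + '0'
bin_str(1616) = bin_str(808) + '0'
bin_str(808) = bin_str(404) + '0'
bin_str(404) = bin_str(202) + '0'
bin_str(202) = bin_str(101) + '0'
bin_str(101) = bin_str(50) + '1'
bin_str(50) = bin_str(25) + '0'
bin_str(25) = bin_str(12) + '1'
bin_str(12) = bin_str(6) + '0'
bin_str(6) = bin_str(3) + '0'
bin_str(3) = bin_str(1) + '1'
bin_str(1) = '1'  (base case)
Concatenating: '1' + '1' + '0' + '0' + '1' + '0' + '1' + '0' + '0' + '0' + '0' + '0' + '1' = '1100101000001'

1100101000001


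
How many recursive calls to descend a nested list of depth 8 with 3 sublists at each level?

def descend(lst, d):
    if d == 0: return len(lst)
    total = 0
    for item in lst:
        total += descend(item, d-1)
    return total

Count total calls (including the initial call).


At depth 0 (root): 1 call
At depth 1: each of 1 parents calls descend on 3 children = 3 calls
At depth 2: each of 3 parents calls descend on 3 children = 9 calls
At depth 3: each of 9 parents calls descend on 3 children = 27 calls
At depth 4: each of 27 parents calls descend on 3 children = 81 calls
At depth 5: each of 81 parents calls descend on 3 children = 243 calls
At depth 6: each of 243 parents calls descend on 3 children = 729 calls
At depth 7: each of 729 parents calls descend on 3 children = 2187 calls
At depth 8: each of 2187 parents calls descend on 3 children = 6561 calls
Total: 1 + 3 + 9 + 27 + 81 + 243 + 729 + 2187 + 6561 = 9841

9841


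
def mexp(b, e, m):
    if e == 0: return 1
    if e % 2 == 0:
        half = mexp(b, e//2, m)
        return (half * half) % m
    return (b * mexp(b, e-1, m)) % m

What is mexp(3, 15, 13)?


mexp(3, 15, 13): e is odd, compute mexp(3, 14, 13)
  mexp(3, 14, 13): e is even, compute mexp(3, 7, 13)
    mexp(3, 7, 13): e is odd, compute mexp(3, 6, 13)
      mexp(3, 6, 13): e is even, compute mexp(3, 3, 13)
        mexp(3, 3, 13): e is odd, compute mexp(3, 2, 13)
          mexp(3, 2, 13): e is even, compute mexp(3, 1, 13)
          mexp(3, 1, 13): e is odd, compute mexp(3, 0, 13)
          mexp(3, 0, 13) = 1
          (3 * 1) % 13 = 3
          half=3, (3*3) % 13 = 9
        (3 * 9) % 13 = 1
      half=1, (1*1) % 13 = 1
    (3 * 1) % 13 = 3
  half=3, (3*3) % 13 = 9
(3 * 9) % 13 = 1

1


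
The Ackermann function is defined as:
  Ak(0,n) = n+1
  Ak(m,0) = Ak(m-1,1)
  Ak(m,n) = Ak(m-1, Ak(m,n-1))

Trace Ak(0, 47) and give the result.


Ak(0, 47) = 48
Result: Ak(0, 47) = 48

48


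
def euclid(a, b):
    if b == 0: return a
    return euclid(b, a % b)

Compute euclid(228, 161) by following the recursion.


euclid(228, 161) = euclid(161, 67)
euclid(161, 67) = euclid(67, 27)
euclid(67, 27) = euclid(27, 13)
euclid(27, 13) = euclid(13, 1)
euclid(13, 1) = euclid(1, 0)
euclid(1, 0) = 1  (base case)

1


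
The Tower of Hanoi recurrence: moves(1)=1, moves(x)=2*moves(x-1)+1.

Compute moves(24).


moves(24) = 2 * moves(23) + 1
moves(23) = 2 * moves(22) + 1
moves(22) = 2 * moves(21) + 1
moves(21) = 2 * moves(20) + 1
moves(20) = 2 * moves(19) + 1
moves(19) = 2 * moves(18) + 1
moves(18) = 2 * moves(17) + 1
moves(17) = 2 * moves(16) + 1
moves(16) = 2 * moves(15) + 1
moves(15) = 2 * moves(14) + 1
moves(14) = 2 * moves(13) + 1
moves(13) = 2 * moves(12) + 1
moves(12) = 2 * moves(11) + 1
moves(11) = 2 * moves(10) + 1
moves(10) = 2 * moves(9) + 1
moves(9) = 2 * moves(8) + 1
moves(8) = 2 * moves(7) + 1
moves(7) = 2 * moves(6) + 1
moves(6) = 2 * moves(5) + 1
moves(5) = 2 * moves(4) + 1
moves(4) = 2 * moves(3) + 1
moves(3) = 2 * moves(2) + 1
moves(2) = 2 * moves(1) + 1
moves(1) = 1  (base case)
moves(2) = 2 * 1 + 1 = 3
moves(3) = 2 * 3 + 1 = 7
moves(4) = 2 * 7 + 1 = 15
moves(5) = 2 * 15 + 1 = 31
moves(6) = 2 * 31 + 1 = 63
moves(7) = 2 * 63 + 1 = 127
moves(8) = 2 * 127 + 1 = 255
moves(9) = 2 * 255 + 1 = 511
moves(10) = 2 * 511 + 1 = 1023
moves(11) = 2 * 1023 + 1 = 2047
moves(12) = 2 * 2047 + 1 = 4095
moves(13) = 2 * 4095 + 1 = 8191
moves(14) = 2 * 8191 + 1 = 16383
moves(15) = 2 * 16383 + 1 = 32767
moves(16) = 2 * 32767 + 1 = 65535
moves(17) = 2 * 65535 + 1 = 131071
moves(18) = 2 * 131071 + 1 = 262143
moves(19) = 2 * 262143 + 1 = 524287
moves(20) = 2 * 524287 + 1 = 1048575
moves(21) = 2 * 1048575 + 1 = 2097151
moves(22) = 2 * 2097151 + 1 = 4194303
moves(23) = 2 * 4194303 + 1 = 8388607
moves(24) = 2 * 8388607 + 1 = 16777215

16777215


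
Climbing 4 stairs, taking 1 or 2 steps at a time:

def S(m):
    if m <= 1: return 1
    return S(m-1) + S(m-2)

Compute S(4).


Building up from base cases:
S(0) = 1
S(1) = 1
S(2) = S(1) + S(0) = 1 + 1 = 2
S(3) = S(2) + S(1) = 2 + 1 = 3
S(4) = S(3) + S(2) = 3 + 2 = 5

5


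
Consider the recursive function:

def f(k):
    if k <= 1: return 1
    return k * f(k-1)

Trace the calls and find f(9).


f(9)
= 9 * f(8)
= 9 * 8 * f(7)
= 9 * 8 * 7 * f(6)
= 9 * 8 * 7 * 6 * f(5)
= 9 * 8 * 7 * 6 * 5 * f(4)
= 9 * 8 * 7 * 6 * 5 * 4 * f(3)
= 9 * 8 * 7 * 6 * 5 * 4 * 3 * f(2)
= 9 * 8 * 7 * 6 * 5 * 4 * 3 * 2 * f(1)
= 9 * 8 * 7 * 6 * 5 * 4 * 3 * 2 * 1
= 362880

362880


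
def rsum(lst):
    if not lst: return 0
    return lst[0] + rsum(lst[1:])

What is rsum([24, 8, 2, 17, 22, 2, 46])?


rsum([24, 8, 2, 17, 22, 2, 46]) = 24 + rsum([8, 2, 17, 22, 2, 46])
rsum([8, 2, 17, 22, 2, 46]) = 8 + rsum([2, 17, 22, 2, 46])
rsum([2, 17, 22, 2, 46]) = 2 + rsum([17, 22, 2, 46])
rsum([17, 22, 2, 46]) = 17 + rsum([22, 2, 46])
rsum([22, 2, 46]) = 22 + rsum([2, 46])
rsum([2, 46]) = 2 + rsum([46])
rsum([46]) = 46 + rsum([])
rsum([]) = 0  (base case)
Total: 24 + 8 + 2 + 17 + 22 + 2 + 46 + 0 = 121

121


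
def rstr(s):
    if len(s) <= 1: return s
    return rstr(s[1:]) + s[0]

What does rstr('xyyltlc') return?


rstr('xyyltlc') = rstr('yyltlc') + 'x'
rstr('yyltlc') = rstr('yltlc') + 'y'
rstr('yltlc') = rstr('ltlc') + 'y'
rstr('ltlc') = rstr('tlc') + 'l'
rstr('tlc') = rstr('lc') + 't'
rstr('lc') = rstr('c') + 'l'
rstr('c') = 'c'  (base case)
Concatenating: 'c' + 'l' + 't' + 'l' + 'y' + 'y' + 'x' = 'cltlyyx'

cltlyyx


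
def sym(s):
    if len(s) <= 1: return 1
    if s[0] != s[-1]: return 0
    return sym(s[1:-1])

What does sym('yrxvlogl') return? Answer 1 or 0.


sym('yrxvlogl'): s[0]='y' != s[-1]='l' -> return 0
Result: 0 (not a palindrome)

0


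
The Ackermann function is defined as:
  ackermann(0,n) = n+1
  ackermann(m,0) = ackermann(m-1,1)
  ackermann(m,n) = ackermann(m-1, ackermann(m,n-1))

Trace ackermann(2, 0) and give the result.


ackermann(2, 0) = ackermann(1, 1)
  ackermann(1, 1) = ackermann(0, ackermann(1, 0))
    ackermann(1, 0) = ackermann(0, 1)
      ackermann(0, 1) = 2
    = ackermann(0, 2)
    ackermann(0, 2) = 3
Result: ackermann(2, 0) = 3

3


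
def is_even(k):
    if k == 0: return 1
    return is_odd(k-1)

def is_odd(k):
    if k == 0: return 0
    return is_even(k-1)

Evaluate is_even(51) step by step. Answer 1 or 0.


is_even(51) = is_odd(50)
is_odd(50) = is_even(49)
is_even(49) = is_odd(48)
is_odd(48) = is_even(47)
is_even(47) = is_odd(46)
is_odd(46) = is_even(45)
is_even(45) = is_odd(44)
is_odd(44) = is_even(43)
is_even(43) = is_odd(42)
is_odd(42) = is_even(41)
is_even(41) = is_odd(40)
is_odd(40) = is_even(39)
is_even(39) = is_odd(38)
is_odd(38) = is_even(37)
is_even(37) = is_odd(36)
is_odd(36) = is_even(35)
is_even(35) = is_odd(34)
is_odd(34) = is_even(33)
is_even(33) = is_odd(32)
is_odd(32) = is_even(31)
is_even(31) = is_odd(30)
is_odd(30) = is_even(29)
is_even(29) = is_odd(28)
is_odd(28) = is_even(27)
is_even(27) = is_odd(26)
is_odd(26) = is_even(25)
is_even(25) = is_odd(24)
is_odd(24) = is_even(23)
is_even(23) = is_odd(22)
is_odd(22) = is_even(21)
is_even(21) = is_odd(20)
is_odd(20) = is_even(19)
is_even(19) = is_odd(18)
is_odd(18) = is_even(17)
is_even(17) = is_odd(16)
is_odd(16) = is_even(15)
is_even(15) = is_odd(14)
is_odd(14) = is_even(13)
is_even(13) = is_odd(12)
is_odd(12) = is_even(11)
is_even(11) = is_odd(10)
is_odd(10) = is_even(9)
is_even(9) = is_odd(8)
is_odd(8) = is_even(7)
is_even(7) = is_odd(6)
is_odd(6) = is_even(5)
is_even(5) = is_odd(4)
is_odd(4) = is_even(3)
is_even(3) = is_odd(2)
is_odd(2) = is_even(1)
is_even(1) = is_odd(0)
is_odd(0) = 0  (base case)
Result: 0

0


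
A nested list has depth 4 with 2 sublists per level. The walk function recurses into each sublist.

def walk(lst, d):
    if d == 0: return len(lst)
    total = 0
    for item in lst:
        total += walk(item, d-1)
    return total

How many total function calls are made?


At depth 0 (root): 1 call
At depth 1: each of 1 parents calls walk on 2 children = 2 calls
At depth 2: each of 2 parents calls walk on 2 children = 4 calls
At depth 3: each of 4 parents calls walk on 2 children = 8 calls
At depth 4: each of 8 parents calls walk on 2 children = 16 calls
Total: 1 + 2 + 4 + 8 + 16 = 31

31


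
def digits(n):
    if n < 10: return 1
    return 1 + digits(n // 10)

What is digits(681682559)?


digits(681682559) = 1 + digits(68168255)
digits(68168255) = 1 + digits(6816825)
digits(6816825) = 1 + digits(681682)
digits(681682) = 1 + digits(68168)
digits(68168) = 1 + digits(6816)
digits(6816) = 1 + digits(681)
digits(681) = 1 + digits(68)
digits(68) = 1 + digits(6)
digits(6) = 1  (base case: 6 < 10)
Unwinding: 1 + 1 + 1 + 1 + 1 + 1 + 1 + 1 + 1 = 9

9


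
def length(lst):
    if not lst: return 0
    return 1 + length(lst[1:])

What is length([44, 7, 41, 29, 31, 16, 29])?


length([44, 7, 41, 29, 31, 16, 29]) = 1 + length([7, 41, 29, 31, 16, 29])
length([7, 41, 29, 31, 16, 29]) = 1 + length([41, 29, 31, 16, 29])
length([41, 29, 31, 16, 29]) = 1 + length([29, 31, 16, 29])
length([29, 31, 16, 29]) = 1 + length([31, 16, 29])
length([31, 16, 29]) = 1 + length([16, 29])
length([16, 29]) = 1 + length([29])
length([29]) = 1 + length([])
length([]) = 0  (base case)
Unwinding: 1 + 1 + 1 + 1 + 1 + 1 + 1 + 0 = 7

7


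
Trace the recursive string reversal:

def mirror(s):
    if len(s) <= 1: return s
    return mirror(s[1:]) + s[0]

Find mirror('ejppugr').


mirror('ejppugr') = mirror('jppugr') + 'e'
mirror('jppugr') = mirror('ppugr') + 'j'
mirror('ppugr') = mirror('pugr') + 'p'
mirror('pugr') = mirror('ugr') + 'p'
mirror('ugr') = mirror('gr') + 'u'
mirror('gr') = mirror('r') + 'g'
mirror('r') = 'r'  (base case)
Concatenating: 'r' + 'g' + 'u' + 'p' + 'p' + 'j' + 'e' = 'rguppje'

rguppje


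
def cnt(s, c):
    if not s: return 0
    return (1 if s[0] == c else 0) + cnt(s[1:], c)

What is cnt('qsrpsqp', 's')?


s[0]='q' != 's' -> 0
s[0]='s' == 's' -> 1
s[0]='r' != 's' -> 0
s[0]='p' != 's' -> 0
s[0]='s' == 's' -> 1
s[0]='q' != 's' -> 0
s[0]='p' != 's' -> 0
Sum: 0 + 1 + 0 + 0 + 1 + 0 + 0 = 2

2


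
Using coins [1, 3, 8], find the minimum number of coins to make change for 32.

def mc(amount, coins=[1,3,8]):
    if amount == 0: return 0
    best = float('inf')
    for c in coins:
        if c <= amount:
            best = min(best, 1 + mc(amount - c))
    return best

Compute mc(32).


Building up with DP:
mc(0) = 0
mc(1) = min(1+mc(0)=1+0=1) = 1
mc(2) = min(1+mc(1)=1+1=2) = 2
mc(3) = min(1+mc(2)=1+2=3, 1+mc(0)=1+0=1) = 1
mc(4) = min(1+mc(3)=1+1=2, 1+mc(1)=1+1=2) = 2
mc(5) = min(1+mc(4)=1+2=3, 1+mc(2)=1+2=3) = 3
mc(6) = min(1+mc(5)=1+3=4, 1+mc(3)=1+1=2) = 2
mc(7) = min(1+mc(6)=1+2=3, 1+mc(4)=1+2=3) = 3
mc(8) = min(1+mc(7)=1+3=4, 1+mc(5)=1+3=4, 1+mc(0)=1+0=1) = 1
mc(9) = min(1+mc(8)=1+1=2, 1+mc(6)=1+2=3, 1+mc(1)=1+1=2) = 2
mc(10) = min(1+mc(9)=1+2=3, 1+mc(7)=1+3=4, 1+mc(2)=1+2=3) = 3
mc(11) = min(1+mc(10)=1+3=4, 1+mc(8)=1+1=2, 1+mc(3)=1+1=2) = 2
mc(12) = min(1+mc(11)=1+2=3, 1+mc(9)=1+2=3, 1+mc(4)=1+2=3) = 3
mc(13) = min(1+mc(12)=1+3=4, 1+mc(10)=1+3=4, 1+mc(5)=1+3=4) = 4
mc(14) = min(1+mc(13)=1+4=5, 1+mc(11)=1+2=3, 1+mc(6)=1+2=3) = 3
mc(15) = min(1+mc(14)=1+3=4, 1+mc(12)=1+3=4, 1+mc(7)=1+3=4) = 4
mc(16) = min(1+mc(15)=1+4=5, 1+mc(13)=1+4=5, 1+mc(8)=1+1=2) = 2
mc(17) = min(1+mc(16)=1+2=3, 1+mc(14)=1+3=4, 1+mc(9)=1+2=3) = 3
mc(18) = min(1+mc(17)=1+3=4, 1+mc(15)=1+4=5, 1+mc(10)=1+3=4) = 4
mc(19) = min(1+mc(18)=1+4=5, 1+mc(16)=1+2=3, 1+mc(11)=1+2=3) = 3
mc(20) = min(1+mc(19)=1+3=4, 1+mc(17)=1+3=4, 1+mc(12)=1+3=4) = 4
mc(21) = min(1+mc(20)=1+4=5, 1+mc(18)=1+4=5, 1+mc(13)=1+4=5) = 5
mc(22) = min(1+mc(21)=1+5=6, 1+mc(19)=1+3=4, 1+mc(14)=1+3=4) = 4
mc(23) = min(1+mc(22)=1+4=5, 1+mc(20)=1+4=5, 1+mc(15)=1+4=5) = 5
mc(24) = min(1+mc(23)=1+5=6, 1+mc(21)=1+5=6, 1+mc(16)=1+2=3) = 3
mc(25) = min(1+mc(24)=1+3=4, 1+mc(22)=1+4=5, 1+mc(17)=1+3=4) = 4
mc(26) = min(1+mc(25)=1+4=5, 1+mc(23)=1+5=6, 1+mc(18)=1+4=5) = 5
mc(27) = min(1+mc(26)=1+5=6, 1+mc(24)=1+3=4, 1+mc(19)=1+3=4) = 4
mc(28) = min(1+mc(27)=1+4=5, 1+mc(25)=1+4=5, 1+mc(20)=1+4=5) = 5
mc(29) = min(1+mc(28)=1+5=6, 1+mc(26)=1+5=6, 1+mc(21)=1+5=6) = 6
mc(30) = min(1+mc(29)=1+6=7, 1+mc(27)=1+4=5, 1+mc(22)=1+4=5) = 5
mc(31) = min(1+mc(30)=1+5=6, 1+mc(28)=1+5=6, 1+mc(23)=1+5=6) = 6
mc(32) = min(1+mc(31)=1+6=7, 1+mc(29)=1+6=7, 1+mc(24)=1+3=4) = 4

4
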